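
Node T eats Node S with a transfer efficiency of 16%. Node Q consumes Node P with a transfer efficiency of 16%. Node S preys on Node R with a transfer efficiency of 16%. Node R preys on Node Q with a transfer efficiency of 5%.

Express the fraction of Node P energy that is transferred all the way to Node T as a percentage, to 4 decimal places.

0.0205%

Product of link efficiencies: 0.16 × 0.05 × 0.16 × 0.16 = 0.0002048
As a percentage: 0.0002048 × 100 = 0.0205%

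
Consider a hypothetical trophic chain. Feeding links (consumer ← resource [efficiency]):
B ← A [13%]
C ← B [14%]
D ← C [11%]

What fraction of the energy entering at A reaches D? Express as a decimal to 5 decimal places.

0.00200

Product of link efficiencies: 0.13 × 0.14 × 0.11 = 0.002002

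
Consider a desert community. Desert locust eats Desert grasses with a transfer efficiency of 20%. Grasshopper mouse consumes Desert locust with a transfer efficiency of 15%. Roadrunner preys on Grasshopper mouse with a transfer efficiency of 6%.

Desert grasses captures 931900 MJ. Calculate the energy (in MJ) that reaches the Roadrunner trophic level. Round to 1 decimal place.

Desert locust: 931900 × 0.2 = 186380 MJ
Grasshopper mouse: 186380 × 0.15 = 27957 MJ
Roadrunner: 27957 × 0.06 = 1677.42 MJ

1677.4 MJ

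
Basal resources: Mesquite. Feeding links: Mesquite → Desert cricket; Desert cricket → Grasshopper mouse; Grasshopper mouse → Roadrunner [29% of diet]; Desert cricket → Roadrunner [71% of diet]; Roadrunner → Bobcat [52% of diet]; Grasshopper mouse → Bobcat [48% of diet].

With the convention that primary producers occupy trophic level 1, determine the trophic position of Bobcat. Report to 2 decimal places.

4.15

Desert cricket: 1 + 1 = 2
Grasshopper mouse: 1 + 2 = 3
Roadrunner: 1 + (0.29×3 + 0.71×2) = 3.29
Bobcat: 1 + (0.52×3.29 + 0.48×3) = 4.1508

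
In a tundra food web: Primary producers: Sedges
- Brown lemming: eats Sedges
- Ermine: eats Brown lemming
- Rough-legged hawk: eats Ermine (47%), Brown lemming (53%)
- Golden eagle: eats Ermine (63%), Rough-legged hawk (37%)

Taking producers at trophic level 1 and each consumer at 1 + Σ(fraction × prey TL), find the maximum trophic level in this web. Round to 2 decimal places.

Brown lemming: 1 + 1 = 2
Ermine: 1 + 2 = 3
Rough-legged hawk: 1 + (0.47×3 + 0.53×2) = 3.47
Golden eagle: 1 + (0.63×3 + 0.37×3.47) = 4.1739

4.17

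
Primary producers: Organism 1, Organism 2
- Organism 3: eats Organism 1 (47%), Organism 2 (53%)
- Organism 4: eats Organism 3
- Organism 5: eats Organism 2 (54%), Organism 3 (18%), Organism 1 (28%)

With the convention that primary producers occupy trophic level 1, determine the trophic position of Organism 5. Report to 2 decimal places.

2.18

Organism 3: 1 + (0.47×1 + 0.53×1) = 2
Organism 4: 1 + 2 = 3
Organism 5: 1 + (0.54×1 + 0.18×2 + 0.28×1) = 2.18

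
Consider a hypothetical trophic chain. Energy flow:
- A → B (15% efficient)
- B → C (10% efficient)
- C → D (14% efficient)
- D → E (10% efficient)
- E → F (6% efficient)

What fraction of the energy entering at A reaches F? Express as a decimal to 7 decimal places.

0.0000126

Product of link efficiencies: 0.15 × 0.1 × 0.14 × 0.1 × 0.06 = 0.0000126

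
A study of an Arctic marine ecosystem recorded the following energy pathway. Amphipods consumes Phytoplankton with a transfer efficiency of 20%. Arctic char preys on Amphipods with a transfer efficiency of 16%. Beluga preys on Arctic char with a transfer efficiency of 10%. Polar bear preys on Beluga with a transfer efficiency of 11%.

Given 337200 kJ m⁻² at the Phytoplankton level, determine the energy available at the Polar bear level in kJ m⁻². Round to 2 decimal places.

118.69 kJ m⁻²

Amphipods: 337200 × 0.2 = 67440 kJ m⁻²
Arctic char: 67440 × 0.16 = 10790.4 kJ m⁻²
Beluga: 10790.4 × 0.1 = 1079.04 kJ m⁻²
Polar bear: 1079.04 × 0.11 = 118.6944 kJ m⁻²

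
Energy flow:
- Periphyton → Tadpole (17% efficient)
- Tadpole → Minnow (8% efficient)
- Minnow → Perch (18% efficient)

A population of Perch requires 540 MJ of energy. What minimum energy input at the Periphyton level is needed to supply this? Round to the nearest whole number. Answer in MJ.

220588 MJ

Cumulative transfer efficiency: 0.17 × 0.08 × 0.18 = 0.002448
Periphyton energy = 540 / 0.002448 = 220588 MJ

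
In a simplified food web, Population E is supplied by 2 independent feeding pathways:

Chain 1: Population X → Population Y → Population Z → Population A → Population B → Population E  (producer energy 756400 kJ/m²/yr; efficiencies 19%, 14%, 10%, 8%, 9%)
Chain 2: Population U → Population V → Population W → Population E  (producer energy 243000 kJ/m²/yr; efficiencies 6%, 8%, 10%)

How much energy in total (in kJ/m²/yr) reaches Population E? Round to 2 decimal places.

Chain 1: 756400 × 0.19 × 0.14 × 0.1 × 0.08 × 0.09 = 14.4865728 kJ/m²/yr
Chain 2: 243000 × 0.06 × 0.08 × 0.1 = 116.64 kJ/m²/yr
Total at Population E: 14.4865728 + 116.64 = 131.1265728 kJ/m²/yr

131.13 kJ/m²/yr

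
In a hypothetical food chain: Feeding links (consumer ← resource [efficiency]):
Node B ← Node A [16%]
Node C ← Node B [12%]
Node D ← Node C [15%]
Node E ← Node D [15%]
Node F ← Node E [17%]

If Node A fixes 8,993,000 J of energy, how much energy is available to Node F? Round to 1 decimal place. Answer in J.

Node B: 8993000 × 0.16 = 1438880 J
Node C: 1438880 × 0.12 = 172665.6 J
Node D: 172665.6 × 0.15 = 25899.84 J
Node E: 25899.84 × 0.15 = 3884.976 J
Node F: 3884.976 × 0.17 = 660.44592 J

660.4 J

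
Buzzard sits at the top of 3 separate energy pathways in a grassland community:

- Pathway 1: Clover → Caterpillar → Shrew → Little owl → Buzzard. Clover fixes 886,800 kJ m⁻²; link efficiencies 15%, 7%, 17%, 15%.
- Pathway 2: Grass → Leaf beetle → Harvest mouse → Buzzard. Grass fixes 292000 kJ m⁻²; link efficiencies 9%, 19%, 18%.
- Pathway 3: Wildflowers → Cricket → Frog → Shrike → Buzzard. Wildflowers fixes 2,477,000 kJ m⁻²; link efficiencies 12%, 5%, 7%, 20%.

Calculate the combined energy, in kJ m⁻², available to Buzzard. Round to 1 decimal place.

Pathway 1: 886800 × 0.15 × 0.07 × 0.17 × 0.15 = 237.4407 kJ m⁻²
Pathway 2: 292000 × 0.09 × 0.19 × 0.18 = 898.776 kJ m⁻²
Pathway 3: 2477000 × 0.12 × 0.05 × 0.07 × 0.2 = 208.068 kJ m⁻²
Total at Buzzard: 237.4407 + 898.776 + 208.068 = 1344.2847 kJ m⁻²

1344.3 kJ m⁻²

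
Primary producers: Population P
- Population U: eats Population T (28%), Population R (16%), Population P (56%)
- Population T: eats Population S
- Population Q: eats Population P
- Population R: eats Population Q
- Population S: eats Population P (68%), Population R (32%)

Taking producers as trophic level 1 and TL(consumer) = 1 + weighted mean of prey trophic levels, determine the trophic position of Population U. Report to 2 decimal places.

Population Q: 1 + 1 = 2
Population R: 1 + 2 = 3
Population S: 1 + (0.68×1 + 0.32×3) = 2.64
Population T: 1 + 2.64 = 3.64
Population U: 1 + (0.28×3.64 + 0.16×3 + 0.56×1) = 3.0592

3.06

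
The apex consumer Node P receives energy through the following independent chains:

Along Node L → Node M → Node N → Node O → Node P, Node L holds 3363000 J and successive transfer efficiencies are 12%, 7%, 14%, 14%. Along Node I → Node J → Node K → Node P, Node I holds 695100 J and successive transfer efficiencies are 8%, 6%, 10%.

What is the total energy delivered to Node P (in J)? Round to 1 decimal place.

887.3 J

Via Node L: 3363000 × 0.12 × 0.07 × 0.14 × 0.14 = 553.68432 J
Via Node I: 695100 × 0.08 × 0.06 × 0.1 = 333.648 J
Total at Node P: 553.68432 + 333.648 = 887.33232 J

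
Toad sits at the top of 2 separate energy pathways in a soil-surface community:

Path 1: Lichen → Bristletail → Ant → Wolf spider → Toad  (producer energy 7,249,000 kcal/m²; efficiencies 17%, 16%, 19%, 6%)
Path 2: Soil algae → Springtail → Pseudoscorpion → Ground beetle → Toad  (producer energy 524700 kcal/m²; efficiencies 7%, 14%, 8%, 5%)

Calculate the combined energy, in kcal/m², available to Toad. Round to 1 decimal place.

2268.3 kcal/m²

Path 1: 7249000 × 0.17 × 0.16 × 0.19 × 0.06 = 2247.76992 kcal/m²
Path 2: 524700 × 0.07 × 0.14 × 0.08 × 0.05 = 20.56824 kcal/m²
Total at Toad: 2247.76992 + 20.56824 = 2268.33816 kcal/m²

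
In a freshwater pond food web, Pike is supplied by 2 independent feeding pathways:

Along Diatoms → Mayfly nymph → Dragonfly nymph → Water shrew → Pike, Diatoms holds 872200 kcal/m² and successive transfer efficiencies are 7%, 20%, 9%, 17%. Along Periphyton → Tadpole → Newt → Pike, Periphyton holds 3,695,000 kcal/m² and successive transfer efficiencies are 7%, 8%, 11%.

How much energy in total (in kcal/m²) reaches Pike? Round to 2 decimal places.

Via Diatoms: 872200 × 0.07 × 0.2 × 0.09 × 0.17 = 186.82524 kcal/m²
Via Periphyton: 3695000 × 0.07 × 0.08 × 0.11 = 2276.12 kcal/m²
Total at Pike: 186.82524 + 2276.12 = 2462.94524 kcal/m²

2462.95 kcal/m²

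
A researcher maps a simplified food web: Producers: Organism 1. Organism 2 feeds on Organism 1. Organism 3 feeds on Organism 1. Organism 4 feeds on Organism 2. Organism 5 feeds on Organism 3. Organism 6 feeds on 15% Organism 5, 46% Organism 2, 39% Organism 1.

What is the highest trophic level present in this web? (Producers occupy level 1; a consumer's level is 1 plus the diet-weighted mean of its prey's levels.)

3

Organism 2: 1 + 1 = 2
Organism 3: 1 + 1 = 2
Organism 4: 1 + 2 = 3
Organism 5: 1 + 2 = 3
Organism 6: 1 + (0.15×3 + 0.46×2 + 0.39×1) = 2.76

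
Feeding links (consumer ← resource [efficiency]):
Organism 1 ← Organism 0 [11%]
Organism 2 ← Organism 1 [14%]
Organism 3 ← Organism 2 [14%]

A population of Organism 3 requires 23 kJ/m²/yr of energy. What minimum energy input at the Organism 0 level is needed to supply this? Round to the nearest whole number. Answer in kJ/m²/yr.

Cumulative transfer efficiency: 0.11 × 0.14 × 0.14 = 0.002156
Organism 0 energy = 23 / 0.002156 = 10668 kJ/m²/yr

10668 kJ/m²/yr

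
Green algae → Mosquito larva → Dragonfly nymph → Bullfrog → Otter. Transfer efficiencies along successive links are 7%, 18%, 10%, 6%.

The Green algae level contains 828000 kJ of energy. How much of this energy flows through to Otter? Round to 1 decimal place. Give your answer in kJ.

Mosquito larva: 828000 × 0.07 = 57960 kJ
Dragonfly nymph: 57960 × 0.18 = 10432.8 kJ
Bullfrog: 10432.8 × 0.1 = 1043.28 kJ
Otter: 1043.28 × 0.06 = 62.5968 kJ

62.6 kJ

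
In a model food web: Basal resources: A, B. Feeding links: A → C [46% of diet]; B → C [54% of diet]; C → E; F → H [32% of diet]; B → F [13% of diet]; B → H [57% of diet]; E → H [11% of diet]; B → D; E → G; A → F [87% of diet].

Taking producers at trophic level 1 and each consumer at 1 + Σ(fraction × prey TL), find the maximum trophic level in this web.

C: 1 + (0.46×1 + 0.54×1) = 2
D: 1 + 1 = 2
E: 1 + 2 = 3
F: 1 + (0.13×1 + 0.87×1) = 2
G: 1 + 3 = 4
H: 1 + (0.11×3 + 0.57×1 + 0.32×2) = 2.54

4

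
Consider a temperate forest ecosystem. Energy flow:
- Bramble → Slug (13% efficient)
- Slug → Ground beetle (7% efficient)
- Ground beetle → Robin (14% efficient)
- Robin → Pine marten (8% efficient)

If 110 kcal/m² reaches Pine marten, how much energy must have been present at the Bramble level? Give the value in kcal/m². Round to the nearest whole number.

1079278 kcal/m²

Cumulative transfer efficiency: 0.13 × 0.07 × 0.14 × 0.08 = 0.00010192
Bramble energy = 110 / 0.00010192 = 1079278 kcal/m²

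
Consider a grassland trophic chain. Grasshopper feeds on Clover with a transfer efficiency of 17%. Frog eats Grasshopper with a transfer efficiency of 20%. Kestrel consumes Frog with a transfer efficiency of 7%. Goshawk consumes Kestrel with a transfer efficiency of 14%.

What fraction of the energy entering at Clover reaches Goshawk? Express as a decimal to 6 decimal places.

0.000333

Product of link efficiencies: 0.17 × 0.2 × 0.07 × 0.14 = 0.0003332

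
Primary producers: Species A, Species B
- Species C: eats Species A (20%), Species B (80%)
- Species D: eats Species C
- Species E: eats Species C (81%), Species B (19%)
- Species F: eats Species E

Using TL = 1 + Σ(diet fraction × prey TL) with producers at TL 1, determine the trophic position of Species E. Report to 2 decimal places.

Species C: 1 + (0.2×1 + 0.8×1) = 2
Species D: 1 + 2 = 3
Species E: 1 + (0.81×2 + 0.19×1) = 2.81
Species F: 1 + 2.81 = 3.81

2.81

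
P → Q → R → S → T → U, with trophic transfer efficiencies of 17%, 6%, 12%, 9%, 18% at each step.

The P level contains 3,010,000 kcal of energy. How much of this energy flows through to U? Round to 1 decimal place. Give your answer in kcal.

Q: 3010000 × 0.17 = 511700 kcal
R: 511700 × 0.06 = 30702 kcal
S: 30702 × 0.12 = 3684.24 kcal
T: 3684.24 × 0.09 = 331.5816 kcal
U: 331.5816 × 0.18 = 59.684688 kcal

59.7 kcal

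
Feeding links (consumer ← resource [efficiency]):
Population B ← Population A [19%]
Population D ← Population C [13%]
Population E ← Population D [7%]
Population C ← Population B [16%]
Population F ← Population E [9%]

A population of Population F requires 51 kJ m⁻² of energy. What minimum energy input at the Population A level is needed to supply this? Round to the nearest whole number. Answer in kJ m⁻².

2048390 kJ m⁻²

Cumulative transfer efficiency: 0.19 × 0.16 × 0.13 × 0.07 × 0.09 = 0.0000248976
Population A energy = 51 / 0.0000248976 = 2048390 kJ m⁻²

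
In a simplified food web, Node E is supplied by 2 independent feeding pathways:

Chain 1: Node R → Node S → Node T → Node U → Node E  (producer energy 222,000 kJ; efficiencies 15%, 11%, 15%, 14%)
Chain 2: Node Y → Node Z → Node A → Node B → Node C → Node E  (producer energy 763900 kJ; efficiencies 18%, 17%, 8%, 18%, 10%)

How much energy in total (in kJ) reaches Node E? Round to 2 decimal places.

Chain 1: 222000 × 0.15 × 0.11 × 0.15 × 0.14 = 76.923 kJ
Chain 2: 763900 × 0.18 × 0.17 × 0.08 × 0.18 × 0.1 = 33.6604896 kJ
Total at Node E: 76.923 + 33.6604896 = 110.5834896 kJ

110.58 kJ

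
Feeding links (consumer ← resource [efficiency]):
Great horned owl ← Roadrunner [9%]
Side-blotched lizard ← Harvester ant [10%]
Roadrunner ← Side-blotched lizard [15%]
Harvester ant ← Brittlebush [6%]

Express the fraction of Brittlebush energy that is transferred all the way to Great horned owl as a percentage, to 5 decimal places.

Product of link efficiencies: 0.06 × 0.1 × 0.15 × 0.09 = 0.000081
As a percentage: 0.000081 × 100 = 0.00810%

0.00810%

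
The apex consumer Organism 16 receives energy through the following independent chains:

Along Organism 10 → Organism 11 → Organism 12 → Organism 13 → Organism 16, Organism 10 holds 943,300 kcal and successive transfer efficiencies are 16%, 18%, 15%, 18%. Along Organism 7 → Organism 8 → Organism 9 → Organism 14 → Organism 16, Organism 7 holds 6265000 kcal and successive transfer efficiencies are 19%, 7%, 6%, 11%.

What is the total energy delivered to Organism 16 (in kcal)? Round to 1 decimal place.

1283.5 kcal

Via Organism 10: 943300 × 0.16 × 0.18 × 0.15 × 0.18 = 733.51008 kcal
Via Organism 7: 6265000 × 0.19 × 0.07 × 0.06 × 0.11 = 549.9417 kcal
Total at Organism 16: 733.51008 + 549.9417 = 1283.45178 kcal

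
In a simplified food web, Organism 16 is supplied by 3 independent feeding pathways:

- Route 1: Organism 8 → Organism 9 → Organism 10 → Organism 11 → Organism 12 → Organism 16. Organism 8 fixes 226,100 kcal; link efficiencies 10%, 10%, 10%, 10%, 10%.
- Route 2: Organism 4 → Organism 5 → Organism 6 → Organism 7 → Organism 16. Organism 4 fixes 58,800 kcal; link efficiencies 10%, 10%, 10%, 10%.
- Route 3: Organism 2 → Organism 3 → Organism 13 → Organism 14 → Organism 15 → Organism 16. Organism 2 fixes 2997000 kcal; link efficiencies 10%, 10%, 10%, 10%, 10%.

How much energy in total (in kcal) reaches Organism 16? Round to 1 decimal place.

Route 1: 226100 × 0.1 × 0.1 × 0.1 × 0.1 × 0.1 = 2.261 kcal
Route 2: 58800 × 0.1 × 0.1 × 0.1 × 0.1 = 5.88 kcal
Route 3: 2997000 × 0.1 × 0.1 × 0.1 × 0.1 × 0.1 = 29.97 kcal
Total at Organism 16: 2.261 + 5.88 + 29.97 = 38.111 kcal

38.1 kcal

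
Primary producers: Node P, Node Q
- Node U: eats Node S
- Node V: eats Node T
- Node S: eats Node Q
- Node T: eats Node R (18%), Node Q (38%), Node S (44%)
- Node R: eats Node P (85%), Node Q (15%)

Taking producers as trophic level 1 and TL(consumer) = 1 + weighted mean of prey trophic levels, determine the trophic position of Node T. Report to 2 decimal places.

2.62

Node R: 1 + (0.85×1 + 0.15×1) = 2
Node S: 1 + 1 = 2
Node T: 1 + (0.18×2 + 0.38×1 + 0.44×2) = 2.62
Node U: 1 + 2 = 3
Node V: 1 + 2.62 = 3.62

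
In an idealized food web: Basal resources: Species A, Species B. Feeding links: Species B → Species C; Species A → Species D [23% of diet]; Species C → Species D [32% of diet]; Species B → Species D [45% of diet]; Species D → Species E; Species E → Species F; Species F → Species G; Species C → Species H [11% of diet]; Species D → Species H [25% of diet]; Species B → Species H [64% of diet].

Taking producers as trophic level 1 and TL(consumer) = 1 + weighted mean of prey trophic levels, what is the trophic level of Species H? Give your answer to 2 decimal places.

2.44

Species C: 1 + 1 = 2
Species D: 1 + (0.23×1 + 0.32×2 + 0.45×1) = 2.32
Species E: 1 + 2.32 = 3.32
Species F: 1 + 3.32 = 4.32
Species G: 1 + 4.32 = 5.32
Species H: 1 + (0.11×2 + 0.25×2.32 + 0.64×1) = 2.44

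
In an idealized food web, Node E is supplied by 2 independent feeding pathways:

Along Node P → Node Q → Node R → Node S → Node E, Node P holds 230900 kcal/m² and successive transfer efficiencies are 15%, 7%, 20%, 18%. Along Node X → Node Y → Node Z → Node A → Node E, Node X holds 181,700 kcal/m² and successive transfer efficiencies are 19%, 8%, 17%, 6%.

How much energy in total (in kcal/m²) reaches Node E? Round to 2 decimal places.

115.45 kcal/m²

Via Node P: 230900 × 0.15 × 0.07 × 0.2 × 0.18 = 87.2802 kcal/m²
Via Node X: 181700 × 0.19 × 0.08 × 0.17 × 0.06 = 28.170768 kcal/m²
Total at Node E: 87.2802 + 28.170768 = 115.450968 kcal/m²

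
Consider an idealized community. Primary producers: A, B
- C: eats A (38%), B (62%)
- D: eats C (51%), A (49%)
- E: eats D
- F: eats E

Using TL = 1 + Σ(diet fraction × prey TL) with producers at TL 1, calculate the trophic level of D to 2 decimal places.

C: 1 + (0.38×1 + 0.62×1) = 2
D: 1 + (0.51×2 + 0.49×1) = 2.51
E: 1 + 2.51 = 3.51
F: 1 + 3.51 = 4.51

2.51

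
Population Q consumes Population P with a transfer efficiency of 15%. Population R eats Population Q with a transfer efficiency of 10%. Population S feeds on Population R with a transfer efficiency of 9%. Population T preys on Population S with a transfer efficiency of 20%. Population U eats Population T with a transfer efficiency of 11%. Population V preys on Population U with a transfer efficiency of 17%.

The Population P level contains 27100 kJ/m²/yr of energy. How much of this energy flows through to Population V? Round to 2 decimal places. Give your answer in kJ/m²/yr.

Population Q: 27100 × 0.15 = 4065 kJ/m²/yr
Population R: 4065 × 0.1 = 406.5 kJ/m²/yr
Population S: 406.5 × 0.09 = 36.585 kJ/m²/yr
Population T: 36.585 × 0.2 = 7.317 kJ/m²/yr
Population U: 7.317 × 0.11 = 0.80487 kJ/m²/yr
Population V: 0.80487 × 0.17 = 0.1368279 kJ/m²/yr

0.14 kJ/m²/yr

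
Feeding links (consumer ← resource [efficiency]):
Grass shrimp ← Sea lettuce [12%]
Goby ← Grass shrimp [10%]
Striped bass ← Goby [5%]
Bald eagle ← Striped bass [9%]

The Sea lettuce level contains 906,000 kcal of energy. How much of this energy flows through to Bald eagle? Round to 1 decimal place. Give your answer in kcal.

Grass shrimp: 906000 × 0.12 = 108720 kcal
Goby: 108720 × 0.1 = 10872 kcal
Striped bass: 10872 × 0.05 = 543.6 kcal
Bald eagle: 543.6 × 0.09 = 48.924 kcal

48.9 kcal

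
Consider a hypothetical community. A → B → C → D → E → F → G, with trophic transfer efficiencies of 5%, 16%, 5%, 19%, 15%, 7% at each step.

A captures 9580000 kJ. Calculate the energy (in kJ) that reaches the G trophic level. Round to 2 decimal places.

7.64 kJ

B: 9580000 × 0.05 = 479000 kJ
C: 479000 × 0.16 = 76640 kJ
D: 76640 × 0.05 = 3832 kJ
E: 3832 × 0.19 = 728.08 kJ
F: 728.08 × 0.15 = 109.212 kJ
G: 109.212 × 0.07 = 7.64484 kJ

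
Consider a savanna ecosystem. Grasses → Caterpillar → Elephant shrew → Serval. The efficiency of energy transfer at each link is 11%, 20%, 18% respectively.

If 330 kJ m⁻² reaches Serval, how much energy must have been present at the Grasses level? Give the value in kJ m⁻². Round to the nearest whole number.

Cumulative transfer efficiency: 0.11 × 0.2 × 0.18 = 0.00396
Grasses energy = 330 / 0.00396 = 83333 kJ m⁻²

83333 kJ m⁻²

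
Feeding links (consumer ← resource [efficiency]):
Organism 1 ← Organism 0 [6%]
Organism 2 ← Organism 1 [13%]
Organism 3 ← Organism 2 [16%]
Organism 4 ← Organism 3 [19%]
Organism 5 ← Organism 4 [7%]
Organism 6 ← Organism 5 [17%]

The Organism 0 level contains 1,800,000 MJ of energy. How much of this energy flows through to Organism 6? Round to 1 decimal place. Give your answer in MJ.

5.1 MJ

Organism 1: 1800000 × 0.06 = 108000 MJ
Organism 2: 108000 × 0.13 = 14040 MJ
Organism 3: 14040 × 0.16 = 2246.4 MJ
Organism 4: 2246.4 × 0.19 = 426.816 MJ
Organism 5: 426.816 × 0.07 = 29.87712 MJ
Organism 6: 29.87712 × 0.17 = 5.0791104 MJ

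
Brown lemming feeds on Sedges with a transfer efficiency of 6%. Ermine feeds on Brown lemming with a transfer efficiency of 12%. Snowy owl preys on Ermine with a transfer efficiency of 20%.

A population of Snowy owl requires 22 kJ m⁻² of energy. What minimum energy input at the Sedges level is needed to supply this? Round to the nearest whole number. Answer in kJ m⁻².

15278 kJ m⁻²

Cumulative transfer efficiency: 0.06 × 0.12 × 0.2 = 0.00144
Sedges energy = 22 / 0.00144 = 15278 kJ m⁻²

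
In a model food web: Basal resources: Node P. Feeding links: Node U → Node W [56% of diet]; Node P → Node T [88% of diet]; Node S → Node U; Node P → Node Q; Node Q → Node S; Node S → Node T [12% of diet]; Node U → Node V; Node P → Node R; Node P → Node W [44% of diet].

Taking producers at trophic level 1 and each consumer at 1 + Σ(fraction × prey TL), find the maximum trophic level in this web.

5

Node Q: 1 + 1 = 2
Node R: 1 + 1 = 2
Node S: 1 + 2 = 3
Node T: 1 + (0.88×1 + 0.12×3) = 2.24
Node U: 1 + 3 = 4
Node V: 1 + 4 = 5
Node W: 1 + (0.56×4 + 0.44×1) = 3.68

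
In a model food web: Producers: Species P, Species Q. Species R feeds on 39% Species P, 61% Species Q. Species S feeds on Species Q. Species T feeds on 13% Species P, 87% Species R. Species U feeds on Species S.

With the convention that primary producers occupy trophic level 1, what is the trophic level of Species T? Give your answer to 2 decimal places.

2.87

Species R: 1 + (0.39×1 + 0.61×1) = 2
Species S: 1 + 1 = 2
Species T: 1 + (0.13×1 + 0.87×2) = 2.87
Species U: 1 + 2 = 3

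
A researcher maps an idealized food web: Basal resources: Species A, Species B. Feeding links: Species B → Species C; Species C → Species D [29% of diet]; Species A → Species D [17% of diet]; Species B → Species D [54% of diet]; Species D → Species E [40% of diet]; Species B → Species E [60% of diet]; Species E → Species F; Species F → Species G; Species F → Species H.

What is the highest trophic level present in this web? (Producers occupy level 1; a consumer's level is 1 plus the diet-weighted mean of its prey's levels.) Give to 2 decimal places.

Species C: 1 + 1 = 2
Species D: 1 + (0.29×2 + 0.17×1 + 0.54×1) = 2.29
Species E: 1 + (0.4×2.29 + 0.6×1) = 2.516
Species F: 1 + 2.516 = 3.516
Species G: 1 + 3.516 = 4.516
Species H: 1 + 3.516 = 4.516

4.52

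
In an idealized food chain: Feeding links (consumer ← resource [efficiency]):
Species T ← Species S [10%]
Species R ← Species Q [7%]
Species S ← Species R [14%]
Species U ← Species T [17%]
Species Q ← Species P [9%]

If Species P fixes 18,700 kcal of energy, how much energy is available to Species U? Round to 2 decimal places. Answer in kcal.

Species Q: 18700 × 0.09 = 1683 kcal
Species R: 1683 × 0.07 = 117.81 kcal
Species S: 117.81 × 0.14 = 16.4934 kcal
Species T: 16.4934 × 0.1 = 1.64934 kcal
Species U: 1.64934 × 0.17 = 0.2803878 kcal

0.28 kcal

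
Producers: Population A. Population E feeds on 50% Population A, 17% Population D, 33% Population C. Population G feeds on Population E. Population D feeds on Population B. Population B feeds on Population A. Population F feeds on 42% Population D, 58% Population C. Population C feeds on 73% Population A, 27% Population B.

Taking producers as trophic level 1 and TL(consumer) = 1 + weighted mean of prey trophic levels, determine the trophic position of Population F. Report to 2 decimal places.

3.58

Population B: 1 + 1 = 2
Population C: 1 + (0.73×1 + 0.27×2) = 2.27
Population D: 1 + 2 = 3
Population E: 1 + (0.5×1 + 0.17×3 + 0.33×2.27) = 2.7591
Population F: 1 + (0.42×3 + 0.58×2.27) = 3.5766
Population G: 1 + 2.7591 = 3.7591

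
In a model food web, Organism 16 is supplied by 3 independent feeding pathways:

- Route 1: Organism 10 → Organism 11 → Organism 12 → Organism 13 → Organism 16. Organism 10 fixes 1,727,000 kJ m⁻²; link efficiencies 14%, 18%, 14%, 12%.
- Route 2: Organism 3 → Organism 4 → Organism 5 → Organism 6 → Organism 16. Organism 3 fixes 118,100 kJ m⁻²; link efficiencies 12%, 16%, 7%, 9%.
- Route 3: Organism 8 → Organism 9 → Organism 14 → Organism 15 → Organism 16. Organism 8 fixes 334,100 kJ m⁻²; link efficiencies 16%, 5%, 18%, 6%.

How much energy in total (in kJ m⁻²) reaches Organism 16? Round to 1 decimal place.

774.3 kJ m⁻²

Route 1: 1727000 × 0.14 × 0.18 × 0.14 × 0.12 = 731.14272 kJ m⁻²
Route 2: 118100 × 0.12 × 0.16 × 0.07 × 0.09 = 14.285376 kJ m⁻²
Route 3: 334100 × 0.16 × 0.05 × 0.18 × 0.06 = 28.86624 kJ m⁻²
Total at Organism 16: 731.14272 + 14.285376 + 28.86624 = 774.294336 kJ m⁻²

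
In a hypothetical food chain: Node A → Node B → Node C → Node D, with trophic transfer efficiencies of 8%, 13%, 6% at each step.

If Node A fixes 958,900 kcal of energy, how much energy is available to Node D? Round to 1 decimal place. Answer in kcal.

598.4 kcal

Node B: 958900 × 0.08 = 76712 kcal
Node C: 76712 × 0.13 = 9972.56 kcal
Node D: 9972.56 × 0.06 = 598.3536 kcal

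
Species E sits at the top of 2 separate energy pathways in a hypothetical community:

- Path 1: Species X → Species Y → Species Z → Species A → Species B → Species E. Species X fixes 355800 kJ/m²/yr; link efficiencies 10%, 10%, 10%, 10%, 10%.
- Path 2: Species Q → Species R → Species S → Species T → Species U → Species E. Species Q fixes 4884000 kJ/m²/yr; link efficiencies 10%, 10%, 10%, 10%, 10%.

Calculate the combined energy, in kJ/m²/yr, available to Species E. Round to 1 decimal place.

52.4 kJ/m²/yr

Path 1: 355800 × 0.1 × 0.1 × 0.1 × 0.1 × 0.1 = 3.558 kJ/m²/yr
Path 2: 4884000 × 0.1 × 0.1 × 0.1 × 0.1 × 0.1 = 48.84 kJ/m²/yr
Total at Species E: 3.558 + 48.84 = 52.398 kJ/m²/yr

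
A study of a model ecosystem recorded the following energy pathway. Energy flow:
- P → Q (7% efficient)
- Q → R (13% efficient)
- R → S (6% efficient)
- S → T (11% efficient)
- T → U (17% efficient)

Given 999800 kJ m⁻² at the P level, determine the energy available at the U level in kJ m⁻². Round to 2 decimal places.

Q: 999800 × 0.07 = 69986 kJ m⁻²
R: 69986 × 0.13 = 9098.18 kJ m⁻²
S: 9098.18 × 0.06 = 545.8908 kJ m⁻²
T: 545.8908 × 0.11 = 60.047988 kJ m⁻²
U: 60.047988 × 0.17 = 10.20815796 kJ m⁻²

10.21 kJ m⁻²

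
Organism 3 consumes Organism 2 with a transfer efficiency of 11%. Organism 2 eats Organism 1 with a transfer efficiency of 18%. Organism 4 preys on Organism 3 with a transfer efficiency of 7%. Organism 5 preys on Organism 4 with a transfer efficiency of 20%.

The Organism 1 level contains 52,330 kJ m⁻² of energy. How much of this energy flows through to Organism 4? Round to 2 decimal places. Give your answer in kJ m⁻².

Organism 2: 52330 × 0.18 = 9419.4 kJ m⁻²
Organism 3: 9419.4 × 0.11 = 1036.134 kJ m⁻²
Organism 4: 1036.134 × 0.07 = 72.52938 kJ m⁻²

72.53 kJ m⁻²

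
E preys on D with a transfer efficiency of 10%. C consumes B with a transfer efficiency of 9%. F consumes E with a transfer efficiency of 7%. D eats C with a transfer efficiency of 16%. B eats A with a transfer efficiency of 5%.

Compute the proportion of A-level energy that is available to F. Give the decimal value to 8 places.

0.00000504

Product of link efficiencies: 0.05 × 0.09 × 0.16 × 0.1 × 0.07 = 0.00000504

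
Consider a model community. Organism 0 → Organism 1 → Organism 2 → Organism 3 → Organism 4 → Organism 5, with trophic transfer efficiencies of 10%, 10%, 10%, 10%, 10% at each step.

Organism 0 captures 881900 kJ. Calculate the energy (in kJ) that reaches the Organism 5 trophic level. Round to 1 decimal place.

8.8 kJ

Organism 1: 881900 × 0.1 = 88190 kJ
Organism 2: 88190 × 0.1 = 8819 kJ
Organism 3: 8819 × 0.1 = 881.9 kJ
Organism 4: 881.9 × 0.1 = 88.19 kJ
Organism 5: 88.19 × 0.1 = 8.819 kJ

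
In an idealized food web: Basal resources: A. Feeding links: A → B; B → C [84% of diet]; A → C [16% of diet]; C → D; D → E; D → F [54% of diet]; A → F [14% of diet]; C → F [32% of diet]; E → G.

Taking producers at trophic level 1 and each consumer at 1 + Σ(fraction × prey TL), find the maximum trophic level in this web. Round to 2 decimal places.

B: 1 + 1 = 2
C: 1 + (0.84×2 + 0.16×1) = 2.84
D: 1 + 2.84 = 3.84
E: 1 + 3.84 = 4.84
F: 1 + (0.54×3.84 + 0.14×1 + 0.32×2.84) = 4.1224
G: 1 + 4.84 = 5.84

5.84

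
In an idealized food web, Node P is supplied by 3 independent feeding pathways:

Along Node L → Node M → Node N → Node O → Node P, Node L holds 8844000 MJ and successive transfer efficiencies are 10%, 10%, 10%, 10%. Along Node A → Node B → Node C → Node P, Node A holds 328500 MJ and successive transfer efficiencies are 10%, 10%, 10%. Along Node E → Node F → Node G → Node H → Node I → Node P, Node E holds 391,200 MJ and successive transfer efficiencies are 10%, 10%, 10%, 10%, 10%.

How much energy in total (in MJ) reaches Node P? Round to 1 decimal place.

1216.8 MJ

Via Node L: 8844000 × 0.1 × 0.1 × 0.1 × 0.1 = 884.4 MJ
Via Node A: 328500 × 0.1 × 0.1 × 0.1 = 328.5 MJ
Via Node E: 391200 × 0.1 × 0.1 × 0.1 × 0.1 × 0.1 = 3.912 MJ
Total at Node P: 884.4 + 328.5 + 3.912 = 1216.812 MJ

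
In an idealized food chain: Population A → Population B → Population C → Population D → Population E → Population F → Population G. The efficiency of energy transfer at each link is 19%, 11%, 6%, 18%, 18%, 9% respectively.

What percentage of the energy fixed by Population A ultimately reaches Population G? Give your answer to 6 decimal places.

Product of link efficiencies: 0.19 × 0.11 × 0.06 × 0.18 × 0.18 × 0.09 = 0.000003656664
As a percentage: 0.000003656664 × 100 = 0.000366%

0.000366%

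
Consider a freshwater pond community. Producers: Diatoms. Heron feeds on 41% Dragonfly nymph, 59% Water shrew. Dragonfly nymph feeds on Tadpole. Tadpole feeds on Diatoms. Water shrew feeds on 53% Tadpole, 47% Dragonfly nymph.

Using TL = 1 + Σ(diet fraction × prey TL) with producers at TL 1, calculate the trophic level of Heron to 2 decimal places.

4.28

Tadpole: 1 + 1 = 2
Dragonfly nymph: 1 + 2 = 3
Water shrew: 1 + (0.53×2 + 0.47×3) = 3.47
Heron: 1 + (0.41×3 + 0.59×3.47) = 4.2773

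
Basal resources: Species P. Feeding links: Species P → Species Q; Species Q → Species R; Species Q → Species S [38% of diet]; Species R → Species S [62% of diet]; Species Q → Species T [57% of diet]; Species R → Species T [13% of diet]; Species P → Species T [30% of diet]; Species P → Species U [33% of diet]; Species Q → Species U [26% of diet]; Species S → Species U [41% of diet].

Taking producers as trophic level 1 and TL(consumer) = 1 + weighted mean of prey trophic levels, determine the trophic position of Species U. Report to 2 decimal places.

3.33

Species Q: 1 + 1 = 2
Species R: 1 + 2 = 3
Species S: 1 + (0.38×2 + 0.62×3) = 3.62
Species T: 1 + (0.57×2 + 0.13×3 + 0.3×1) = 2.83
Species U: 1 + (0.33×1 + 0.26×2 + 0.41×3.62) = 3.3342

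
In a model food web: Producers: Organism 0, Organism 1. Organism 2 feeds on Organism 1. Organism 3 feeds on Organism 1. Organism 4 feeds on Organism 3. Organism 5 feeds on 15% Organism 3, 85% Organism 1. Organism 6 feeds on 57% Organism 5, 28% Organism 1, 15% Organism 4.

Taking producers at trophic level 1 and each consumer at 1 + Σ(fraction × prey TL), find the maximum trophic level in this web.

3

Organism 2: 1 + 1 = 2
Organism 3: 1 + 1 = 2
Organism 4: 1 + 2 = 3
Organism 5: 1 + (0.15×2 + 0.85×1) = 2.15
Organism 6: 1 + (0.57×2.15 + 0.28×1 + 0.15×3) = 2.9555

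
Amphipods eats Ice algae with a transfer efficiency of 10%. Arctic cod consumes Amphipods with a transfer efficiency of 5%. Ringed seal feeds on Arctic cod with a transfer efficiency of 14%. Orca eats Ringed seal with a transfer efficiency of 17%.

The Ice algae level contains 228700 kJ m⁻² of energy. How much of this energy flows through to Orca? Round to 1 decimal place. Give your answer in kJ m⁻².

27.2 kJ m⁻²

Amphipods: 228700 × 0.1 = 22870 kJ m⁻²
Arctic cod: 22870 × 0.05 = 1143.5 kJ m⁻²
Ringed seal: 1143.5 × 0.14 = 160.09 kJ m⁻²
Orca: 160.09 × 0.17 = 27.2153 kJ m⁻²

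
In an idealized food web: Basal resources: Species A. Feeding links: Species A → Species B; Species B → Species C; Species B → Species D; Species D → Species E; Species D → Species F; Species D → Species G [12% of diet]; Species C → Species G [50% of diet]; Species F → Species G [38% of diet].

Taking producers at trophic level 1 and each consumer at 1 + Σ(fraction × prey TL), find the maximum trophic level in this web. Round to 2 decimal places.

4.38

Species B: 1 + 1 = 2
Species C: 1 + 2 = 3
Species D: 1 + 2 = 3
Species E: 1 + 3 = 4
Species F: 1 + 3 = 4
Species G: 1 + (0.12×3 + 0.5×3 + 0.38×4) = 4.38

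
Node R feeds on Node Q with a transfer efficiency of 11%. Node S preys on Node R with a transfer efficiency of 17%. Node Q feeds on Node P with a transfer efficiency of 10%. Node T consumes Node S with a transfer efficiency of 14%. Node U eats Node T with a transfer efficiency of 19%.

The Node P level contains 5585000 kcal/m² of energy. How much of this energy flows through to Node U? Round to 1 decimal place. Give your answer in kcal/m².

277.8 kcal/m²

Node Q: 5585000 × 0.1 = 558500 kcal/m²
Node R: 558500 × 0.11 = 61435 kcal/m²
Node S: 61435 × 0.17 = 10443.95 kcal/m²
Node T: 10443.95 × 0.14 = 1462.153 kcal/m²
Node U: 1462.153 × 0.19 = 277.80907 kcal/m²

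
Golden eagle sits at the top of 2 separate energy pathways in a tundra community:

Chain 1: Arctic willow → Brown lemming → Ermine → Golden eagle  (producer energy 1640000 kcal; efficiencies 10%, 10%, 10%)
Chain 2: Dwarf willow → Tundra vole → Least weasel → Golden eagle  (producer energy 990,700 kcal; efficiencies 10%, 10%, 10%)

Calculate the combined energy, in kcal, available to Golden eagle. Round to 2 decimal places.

2630.70 kcal

Chain 1: 1640000 × 0.1 × 0.1 × 0.1 = 1640 kcal
Chain 2: 990700 × 0.1 × 0.1 × 0.1 = 990.7 kcal
Total at Golden eagle: 1640 + 990.7 = 2630.7 kcal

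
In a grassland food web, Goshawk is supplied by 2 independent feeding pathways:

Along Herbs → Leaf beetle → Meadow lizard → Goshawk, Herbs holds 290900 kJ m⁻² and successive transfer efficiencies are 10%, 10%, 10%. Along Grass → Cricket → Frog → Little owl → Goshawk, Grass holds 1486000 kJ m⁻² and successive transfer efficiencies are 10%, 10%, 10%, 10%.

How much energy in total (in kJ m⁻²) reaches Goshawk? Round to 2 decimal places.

Via Herbs: 290900 × 0.1 × 0.1 × 0.1 = 290.9 kJ m⁻²
Via Grass: 1486000 × 0.1 × 0.1 × 0.1 × 0.1 = 148.6 kJ m⁻²
Total at Goshawk: 290.9 + 148.6 = 439.5 kJ m⁻²

439.50 kJ m⁻²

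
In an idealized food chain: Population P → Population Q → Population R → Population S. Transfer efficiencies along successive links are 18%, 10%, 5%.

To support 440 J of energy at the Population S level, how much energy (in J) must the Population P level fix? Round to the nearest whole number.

Cumulative transfer efficiency: 0.18 × 0.1 × 0.05 = 0.0009
Population P energy = 440 / 0.0009 = 488889 J

488889 J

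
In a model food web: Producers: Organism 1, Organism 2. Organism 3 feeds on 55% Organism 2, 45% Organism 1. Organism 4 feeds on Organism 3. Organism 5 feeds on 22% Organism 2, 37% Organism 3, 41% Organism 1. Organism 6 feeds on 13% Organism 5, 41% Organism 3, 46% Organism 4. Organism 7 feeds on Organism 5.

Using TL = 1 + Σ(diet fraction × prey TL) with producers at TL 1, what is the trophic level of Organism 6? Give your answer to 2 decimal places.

3.51

Organism 3: 1 + (0.55×1 + 0.45×1) = 2
Organism 4: 1 + 2 = 3
Organism 5: 1 + (0.22×1 + 0.37×2 + 0.41×1) = 2.37
Organism 6: 1 + (0.13×2.37 + 0.41×2 + 0.46×3) = 3.5081
Organism 7: 1 + 2.37 = 3.37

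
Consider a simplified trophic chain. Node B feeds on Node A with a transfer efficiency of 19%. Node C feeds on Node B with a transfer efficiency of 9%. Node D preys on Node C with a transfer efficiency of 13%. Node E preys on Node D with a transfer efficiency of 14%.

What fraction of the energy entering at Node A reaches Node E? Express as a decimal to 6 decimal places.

Product of link efficiencies: 0.19 × 0.09 × 0.13 × 0.14 = 0.00031122

0.000311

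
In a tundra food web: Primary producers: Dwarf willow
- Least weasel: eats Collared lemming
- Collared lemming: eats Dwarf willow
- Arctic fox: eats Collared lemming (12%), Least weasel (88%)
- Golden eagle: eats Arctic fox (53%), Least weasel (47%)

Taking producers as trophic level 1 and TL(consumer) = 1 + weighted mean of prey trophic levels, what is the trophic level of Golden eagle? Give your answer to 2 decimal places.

4.47

Collared lemming: 1 + 1 = 2
Least weasel: 1 + 2 = 3
Arctic fox: 1 + (0.12×2 + 0.88×3) = 3.88
Golden eagle: 1 + (0.53×3.88 + 0.47×3) = 4.4664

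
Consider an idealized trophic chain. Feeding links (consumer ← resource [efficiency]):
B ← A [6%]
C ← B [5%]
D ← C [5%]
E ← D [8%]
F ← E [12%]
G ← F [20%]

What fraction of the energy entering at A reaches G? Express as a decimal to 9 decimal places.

Product of link efficiencies: 0.06 × 0.05 × 0.05 × 0.08 × 0.12 × 0.2 = 0.000000288

0.000000288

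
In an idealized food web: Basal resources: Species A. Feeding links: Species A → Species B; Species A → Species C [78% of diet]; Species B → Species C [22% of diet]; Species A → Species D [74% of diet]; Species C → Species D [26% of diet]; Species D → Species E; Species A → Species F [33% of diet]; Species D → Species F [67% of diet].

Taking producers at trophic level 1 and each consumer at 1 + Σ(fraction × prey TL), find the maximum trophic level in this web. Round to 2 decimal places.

Species B: 1 + 1 = 2
Species C: 1 + (0.78×1 + 0.22×2) = 2.22
Species D: 1 + (0.74×1 + 0.26×2.22) = 2.3172
Species E: 1 + 2.3172 = 3.3172
Species F: 1 + (0.33×1 + 0.67×2.3172) = 2.882524

3.32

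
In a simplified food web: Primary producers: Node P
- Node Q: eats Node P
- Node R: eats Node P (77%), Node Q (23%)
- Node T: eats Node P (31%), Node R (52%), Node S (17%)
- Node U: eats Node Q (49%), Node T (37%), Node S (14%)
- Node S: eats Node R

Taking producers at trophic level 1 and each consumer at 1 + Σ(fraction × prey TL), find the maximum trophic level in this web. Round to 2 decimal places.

3.55

Node Q: 1 + 1 = 2
Node R: 1 + (0.77×1 + 0.23×2) = 2.23
Node S: 1 + 2.23 = 3.23
Node T: 1 + (0.31×1 + 0.52×2.23 + 0.17×3.23) = 3.0187
Node U: 1 + (0.49×2 + 0.37×3.0187 + 0.14×3.23) = 3.549119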